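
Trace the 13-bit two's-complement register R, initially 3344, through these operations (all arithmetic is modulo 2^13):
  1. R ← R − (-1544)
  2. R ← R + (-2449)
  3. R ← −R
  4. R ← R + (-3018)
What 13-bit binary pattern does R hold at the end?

0101010101111

Start: R = 3344 = 0110100010000.
R = 3344 − (-1544) = 4888; wraps to -3304 = 1001100011000
R = -3304 + (-2449) = -5753; wraps to 2439 = 0100110000111
R = −(2439) = -2439 = 1011001111001
R = -2439 + (-3018) = -5457; wraps to 2735 = 0101010101111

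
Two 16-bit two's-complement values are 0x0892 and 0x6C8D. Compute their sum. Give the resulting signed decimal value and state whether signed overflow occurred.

0x0892 = 0000100010010010 = 2194 (signed)
0x6C8D = 0110110010001101 = 27789 (signed)
  0000100010010010
+ 0110110010001101
= 0111010100011111
Result 0111010100011111: MSB = 0 → value 29983.
Both addends are non-negative and so is the stored result: no signed overflow.

29983; no overflow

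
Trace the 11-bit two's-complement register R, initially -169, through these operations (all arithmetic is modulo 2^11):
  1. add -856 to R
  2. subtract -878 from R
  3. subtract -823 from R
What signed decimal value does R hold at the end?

676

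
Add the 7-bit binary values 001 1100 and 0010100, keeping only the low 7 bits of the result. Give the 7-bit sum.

  0011100
+ 0010100
= 0110000

0110000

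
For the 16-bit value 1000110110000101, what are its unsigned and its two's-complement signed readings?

unsigned = 36229, signed = -29307

Unsigned: 1000110110000101 = 36229.
Signed: MSB=1 → 36229 − 65536 = -29307.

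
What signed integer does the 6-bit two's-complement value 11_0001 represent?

MSB is 1, so the value is negative.
Invert: 001110. Add 1: 001111 = 15. So the value is −15.

-15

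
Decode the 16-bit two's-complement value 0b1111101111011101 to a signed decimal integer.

-1059

MSB is 1, so the value is negative.
Invert: 0000010000100010. Add 1: 0000010000100011 = 1059. So the value is −1059.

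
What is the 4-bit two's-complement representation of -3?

|-3| = 3 = 0011 in 4 bits.
Invert the bits: 1100. Add 1: 1101.
Check: 1101 reads as 13 − 16 = -3.

1101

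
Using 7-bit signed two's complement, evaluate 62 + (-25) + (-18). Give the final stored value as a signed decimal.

19

62 + (-25) = 37 (0100101)
37 + (-18) = 19 (0010011)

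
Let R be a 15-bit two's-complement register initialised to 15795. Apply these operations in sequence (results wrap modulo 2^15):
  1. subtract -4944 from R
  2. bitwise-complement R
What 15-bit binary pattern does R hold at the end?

010111011111100

Start: R = 15795 = 011110110110011.
R = 15795 − (-4944) = 20739; wraps to -12029 = 101000100000011
R = NOT 101000100000011 = 010111011111100 = 12028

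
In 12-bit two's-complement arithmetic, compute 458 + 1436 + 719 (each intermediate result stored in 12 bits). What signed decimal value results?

-1483

458 + 1436 = 1894 (011101100110)
1894 + 719 = 2613 → wraps to -1483 (101000110101)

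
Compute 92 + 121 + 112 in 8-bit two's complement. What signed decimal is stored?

69

92 + 121 = 213 → wraps to -43 (11010101)
-43 + 112 = 69 (01000101)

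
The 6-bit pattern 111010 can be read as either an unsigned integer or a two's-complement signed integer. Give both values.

unsigned = 58, signed = -6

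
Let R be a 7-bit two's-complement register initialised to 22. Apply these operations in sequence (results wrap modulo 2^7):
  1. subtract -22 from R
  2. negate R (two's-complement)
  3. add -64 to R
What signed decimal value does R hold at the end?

Start: R = 22 = 0010110.
R = 22 − (-22) = 44 = 0101100
R = −(44) = -44 = 1010100
R = -44 + (-64) = -108; wraps to 20 = 0010100

20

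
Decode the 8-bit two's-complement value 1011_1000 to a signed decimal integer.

-72

MSB is 1, so the value is negative.
Unsigned reading: 184. Subtract 2^8 = 256: 184 − 256 = -72.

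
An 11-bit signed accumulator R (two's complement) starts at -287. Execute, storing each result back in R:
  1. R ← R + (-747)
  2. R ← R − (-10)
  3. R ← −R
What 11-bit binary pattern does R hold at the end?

10000000000

Start: R = -287 = 11011100001.
R = -287 + (-747) = -1034; wraps to 1014 = 01111110110
R = 1014 − (-10) = 1024; wraps to -1024 = 10000000000
R = −(-1024) = 1024; wraps to -1024 = 10000000000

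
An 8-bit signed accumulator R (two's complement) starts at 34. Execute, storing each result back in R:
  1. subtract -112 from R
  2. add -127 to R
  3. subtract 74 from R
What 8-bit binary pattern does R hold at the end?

11001001

Start: R = 34 = 00100010.
R = 34 − (-112) = 146; wraps to -110 = 10010010
R = -110 + (-127) = -237; wraps to 19 = 00010011
R = 19 − 74 = -55 = 11001001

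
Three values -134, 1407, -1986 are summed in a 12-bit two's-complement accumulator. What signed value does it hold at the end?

-713

-134 + 1407 = 1273 (010011111001)
1273 + (-1986) = -713 (110100110111)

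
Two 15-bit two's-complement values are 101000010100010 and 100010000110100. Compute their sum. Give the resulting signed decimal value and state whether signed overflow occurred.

101000010100010 = -12126 (signed)
100010000110100 = -15308 (signed)
  101000010100010
+ 100010000110100
= 001010011010110  (discard carry-out 1)
Result 001010011010110: MSB = 0 → value 5334.
Both addends are negative but the stored result is non-negative: signed overflow. The true value -12126 + (-15308) = -27434 lies outside [-16384, 16383].

5334; overflow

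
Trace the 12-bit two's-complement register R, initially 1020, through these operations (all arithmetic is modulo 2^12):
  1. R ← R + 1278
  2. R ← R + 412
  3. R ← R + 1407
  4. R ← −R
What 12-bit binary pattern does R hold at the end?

Start: R = 1020 = 001111111100.
R = 1020 + 1278 = 2298; wraps to -1798 = 100011111010
R = -1798 + 412 = -1386 = 101010010110
R = -1386 + 1407 = 21 = 000000010101
R = −(21) = -21 = 111111101011

111111101011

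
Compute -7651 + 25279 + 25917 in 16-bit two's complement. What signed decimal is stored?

-7651 + 25279 = 17628 (0100010011011100)
17628 + 25917 = 43545 → wraps to -21991 (1010101000011001)

-21991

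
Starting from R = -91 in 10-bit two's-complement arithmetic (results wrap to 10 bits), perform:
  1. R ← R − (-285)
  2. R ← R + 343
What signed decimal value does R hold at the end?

-487

Start: R = -91 = 1110100101.
R = -91 − (-285) = 194 = 0011000010
R = 194 + 343 = 537; wraps to -487 = 1000011001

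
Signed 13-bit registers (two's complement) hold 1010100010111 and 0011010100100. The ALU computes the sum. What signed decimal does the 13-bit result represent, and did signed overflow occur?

1010100010111 = -2793 (signed)
0011010100100 = 1700 (signed)
  1010100010111
+ 0011010100100
= 1101110111011
Result 1101110111011: MSB = 1 → 7099 − 8192 = -1093.
Addends have opposite signs, so signed overflow cannot occur.

-1093; no overflow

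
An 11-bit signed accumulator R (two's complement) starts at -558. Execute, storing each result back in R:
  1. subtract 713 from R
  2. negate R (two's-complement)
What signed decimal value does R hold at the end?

-777

Start: R = -558 = 10111010010.
R = -558 − 713 = -1271; wraps to 777 = 01100001001
R = −(777) = -777 = 10011110111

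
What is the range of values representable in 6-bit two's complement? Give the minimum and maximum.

min = -32, max = 31

Minimum: −2^5 = -32.
Maximum: 2^5 − 1 = 31.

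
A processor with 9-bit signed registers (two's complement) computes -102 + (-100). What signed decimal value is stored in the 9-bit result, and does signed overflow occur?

-102 → 110011010
-100 → 110011100
  110011010
+ 110011100
= 100110110  (discard carry-out 1)
Result 100110110: MSB = 1 → 310 − 512 = -202.
Both addends are negative and so is the stored result: no signed overflow.

-202; no overflow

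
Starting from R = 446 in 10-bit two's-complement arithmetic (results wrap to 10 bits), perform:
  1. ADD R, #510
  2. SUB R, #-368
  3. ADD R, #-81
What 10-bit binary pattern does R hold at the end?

Start: R = 446 = 0110111110.
R = 446 + 510 = 956; wraps to -68 = 1110111100
R = -68 − (-368) = 300 = 0100101100
R = 300 + (-81) = 219 = 0011011011

0011011011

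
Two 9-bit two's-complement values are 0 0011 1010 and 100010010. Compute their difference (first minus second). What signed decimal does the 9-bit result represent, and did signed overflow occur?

0 0011 1010 → 000111010 = 58 (signed)
100010010 = -238 (signed)
Subtract via negate-and-add: invert 100010010 + 1 = 011101110 (i.e. 238).
  000111010
+ 011101110
= 100101000
Result 100101000: MSB = 1 → 296 − 512 = -216.
Both addends (after negating the subtrahend) are non-negative but the stored result is negative: signed overflow. The true value 58 − (-238) = 296 lies outside [-256, 255].

-216; overflow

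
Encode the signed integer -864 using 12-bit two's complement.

110010100000

|-864| = 864 = 001101100000 in 12 bits.
Invert the bits: 110010011111. Add 1: 110010100000.
Check: 110010100000 reads as 3232 − 4096 = -864.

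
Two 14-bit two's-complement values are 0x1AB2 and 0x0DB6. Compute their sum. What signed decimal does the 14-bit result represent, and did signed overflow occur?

0x1AB2 = 01101010110010 = 6834 (signed)
0x0DB6 = 00110110110110 = 3510 (signed)
  01101010110010
+ 00110110110110
= 10100001101000
Result 10100001101000: MSB = 1 → 10344 − 16384 = -6040.
Both addends are non-negative but the stored result is negative: signed overflow. The true value 6834 + 3510 = 10344 lies outside [-8192, 8191].

-6040; overflow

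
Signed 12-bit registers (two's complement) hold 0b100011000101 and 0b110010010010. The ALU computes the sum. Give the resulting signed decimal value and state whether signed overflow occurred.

1367; overflow

0b100011000101 → 100011000101 = -1851 (signed)
0b110010010010 → 110010010010 = -878 (signed)
  100011000101
+ 110010010010
= 010101010111  (discard carry-out 1)
Result 010101010111: MSB = 0 → value 1367.
Both addends are negative but the stored result is non-negative: signed overflow. The true value -1851 + (-878) = -2729 lies outside [-2048, 2047].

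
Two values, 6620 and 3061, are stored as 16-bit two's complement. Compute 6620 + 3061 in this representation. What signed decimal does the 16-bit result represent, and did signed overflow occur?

9681; no overflow

6620 → 0001100111011100
3061 → 0000101111110101
  0001100111011100
+ 0000101111110101
= 0010010111010001
Result 0010010111010001: MSB = 0 → value 9681.
Both addends are non-negative and so is the stored result: no signed overflow.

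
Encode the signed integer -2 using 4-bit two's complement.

1110

|-2| = 2 = 0010 in 4 bits.
Invert the bits: 1101. Add 1: 1110.
Check: 1110 reads as 14 − 16 = -2.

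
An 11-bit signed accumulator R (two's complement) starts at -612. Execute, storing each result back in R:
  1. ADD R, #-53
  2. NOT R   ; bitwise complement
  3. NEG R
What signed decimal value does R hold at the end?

Start: R = -612 = 10110011100.
R = -612 + (-53) = -665 = 10101100111
R = NOT 10101100111 = 01010011000 = 664
R = −(664) = -664 = 10101101000

-664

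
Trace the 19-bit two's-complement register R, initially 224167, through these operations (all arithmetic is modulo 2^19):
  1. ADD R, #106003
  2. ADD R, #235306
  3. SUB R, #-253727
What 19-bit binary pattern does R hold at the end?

Start: R = 224167 = 0110110101110100111.
R = 224167 + 106003 = 330170; wraps to -194118 = 1010000100110111010
R = -194118 + 235306 = 41188 = 0001010000011100100
R = 41188 − (-253727) = 294915; wraps to -229373 = 1001000000000000011

1001000000000000011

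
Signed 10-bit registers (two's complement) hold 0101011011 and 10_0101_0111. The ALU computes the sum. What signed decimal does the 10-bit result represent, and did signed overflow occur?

-78; no overflow

0101011011 = 347 (signed)
10_0101_0111 → 1001010111 = -425 (signed)
  0101011011
+ 1001010111
= 1110110010
Result 1110110010: MSB = 1 → 946 − 1024 = -78.
Addends have opposite signs, so signed overflow cannot occur.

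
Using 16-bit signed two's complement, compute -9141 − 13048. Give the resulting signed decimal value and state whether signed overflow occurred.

-22189; no overflow

-9141 → 1101110001001011
13048 → 0011001011111000
Subtract via negate-and-add: invert 0011001011111000 + 1 = 1100110100001000 (i.e. -13048).
  1101110001001011
+ 1100110100001000
= 1010100101010011  (discard carry-out 1)
Result 1010100101010011: MSB = 1 → 43347 − 65536 = -22189.
Both addends (after negating the subtrahend) are negative and so is the stored result: no signed overflow.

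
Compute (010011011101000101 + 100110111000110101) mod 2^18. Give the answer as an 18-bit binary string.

111010010101111010

  010011011101000101
+ 100110111000110101
= 111010010101111010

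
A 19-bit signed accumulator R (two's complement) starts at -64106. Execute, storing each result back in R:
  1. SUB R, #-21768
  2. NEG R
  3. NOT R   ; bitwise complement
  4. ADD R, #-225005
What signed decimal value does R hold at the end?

256944

Start: R = -64106 = 1110000010110010110.
R = -64106 − (-21768) = -42338 = 1110101101010011110
R = −(-42338) = 42338 = 0001010010101100010
R = NOT 0001010010101100010 = 1110101101010011101 = -42339
R = -42339 + (-225005) = -267344; wraps to 256944 = 0111110101110110000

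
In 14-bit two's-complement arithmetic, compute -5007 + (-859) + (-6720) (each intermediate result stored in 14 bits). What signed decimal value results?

3798

-5007 + (-859) = -5866 (10100100010110)
-5866 + (-6720) = -12586 → wraps to 3798 (00111011010110)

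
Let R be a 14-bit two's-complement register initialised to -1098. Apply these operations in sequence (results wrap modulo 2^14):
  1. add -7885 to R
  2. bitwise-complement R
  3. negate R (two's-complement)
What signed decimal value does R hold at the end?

Start: R = -1098 = 11101110110110.
R = -1098 + (-7885) = -8983; wraps to 7401 = 01110011101001
R = NOT 01110011101001 = 10001100010110 = -7402
R = −(-7402) = 7402 = 01110011101010

7402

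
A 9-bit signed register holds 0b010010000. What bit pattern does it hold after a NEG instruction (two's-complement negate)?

101110000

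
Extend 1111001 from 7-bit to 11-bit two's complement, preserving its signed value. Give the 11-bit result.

MSB of 1111001 is 1; replicate it into the new high bits.
1111|1111001 → 11111111001 (still -7).

11111111001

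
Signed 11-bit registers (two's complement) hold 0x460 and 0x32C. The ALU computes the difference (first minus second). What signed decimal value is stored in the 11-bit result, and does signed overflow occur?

308; overflow

0x460 = 10001100000 = -928 (signed)
0x32C = 01100101100 = 812 (signed)
Subtract via negate-and-add: invert 01100101100 + 1 = 10011010100 (i.e. -812).
  10001100000
+ 10011010100
= 00100110100  (discard carry-out 1)
Result 00100110100: MSB = 0 → value 308.
Both addends (after negating the subtrahend) are negative but the stored result is non-negative: signed overflow. The true value -928 − 812 = -1740 lies outside [-1024, 1023].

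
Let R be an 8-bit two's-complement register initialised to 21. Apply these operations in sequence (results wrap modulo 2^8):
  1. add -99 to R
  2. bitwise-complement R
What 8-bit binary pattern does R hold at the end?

Start: R = 21 = 00010101.
R = 21 + (-99) = -78 = 10110010
R = NOT 10110010 = 01001101 = 77

01001101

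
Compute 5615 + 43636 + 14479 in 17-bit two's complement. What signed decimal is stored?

5615 + 43636 = 49251 (01100000001100011)
49251 + 14479 = 63730 (01111100011110010)

63730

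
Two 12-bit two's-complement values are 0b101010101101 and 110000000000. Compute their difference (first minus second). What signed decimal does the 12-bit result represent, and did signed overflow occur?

-339; no overflow

0b101010101101 → 101010101101 = -1363 (signed)
110000000000 = -1024 (signed)
Subtract via negate-and-add: invert 110000000000 + 1 = 010000000000 (i.e. 1024).
  101010101101
+ 010000000000
= 111010101101
Result 111010101101: MSB = 1 → 3757 − 4096 = -339.
Addends (after negating the subtrahend) have opposite signs, so signed overflow cannot occur.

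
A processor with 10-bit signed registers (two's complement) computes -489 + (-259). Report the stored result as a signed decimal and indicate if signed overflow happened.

-489 → 1000010111
-259 → 1011111101
  1000010111
+ 1011111101
= 0100010100  (discard carry-out 1)
Result 0100010100: MSB = 0 → value 276.
Both addends are negative but the stored result is non-negative: signed overflow. The true value -489 + (-259) = -748 lies outside [-512, 511].

276; overflow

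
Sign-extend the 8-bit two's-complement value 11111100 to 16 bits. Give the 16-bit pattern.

1111111111111100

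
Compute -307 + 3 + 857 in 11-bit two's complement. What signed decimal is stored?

553

-307 + 3 = -304 (11011010000)
-304 + 857 = 553 (01000101001)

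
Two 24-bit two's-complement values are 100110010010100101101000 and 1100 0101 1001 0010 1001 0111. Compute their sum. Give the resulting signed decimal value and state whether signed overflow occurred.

6208511; overflow

100110010010100101101000 = -6739608 (signed)
1100 0101 1001 0010 1001 0111 → 110001011001001010010111 = -3829097 (signed)
  100110010010100101101000
+ 110001011001001010010111
= 010111101011101111111111  (discard carry-out 1)
Result 010111101011101111111111: MSB = 0 → value 6208511.
Both addends are negative but the stored result is non-negative: signed overflow. The true value -6739608 + (-3829097) = -10568705 lies outside [-8388608, 8388607].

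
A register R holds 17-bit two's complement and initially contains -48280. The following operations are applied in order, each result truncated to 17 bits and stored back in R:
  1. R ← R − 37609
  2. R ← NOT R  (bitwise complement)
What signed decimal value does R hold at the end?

Start: R = -48280 = 10100001101101000.
R = -48280 − 37609 = -85889; wraps to 45183 = 01011000001111111
R = NOT 01011000001111111 = 10100111110000000 = -45184

-45184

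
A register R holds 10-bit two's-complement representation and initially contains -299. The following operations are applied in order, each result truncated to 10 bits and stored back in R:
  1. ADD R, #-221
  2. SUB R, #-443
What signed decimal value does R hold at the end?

Start: R = -299 = 1011010101.
R = -299 + (-221) = -520; wraps to 504 = 0111111000
R = 504 − (-443) = 947; wraps to -77 = 1110110011

-77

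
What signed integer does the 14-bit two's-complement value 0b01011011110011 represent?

MSB is 0, so the value is non-negative: 01011011110011 = 5875.

5875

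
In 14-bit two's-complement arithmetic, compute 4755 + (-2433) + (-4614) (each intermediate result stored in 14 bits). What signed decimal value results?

-2292

4755 + (-2433) = 2322 (00100100010010)
2322 + (-4614) = -2292 (11011100001100)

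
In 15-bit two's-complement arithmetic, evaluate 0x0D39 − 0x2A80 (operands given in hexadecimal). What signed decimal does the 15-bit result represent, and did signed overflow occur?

-7495; no overflow

0x0D39 = 000110100111001 = 3385 (signed)
0x2A80 = 010101010000000 = 10880 (signed)
Subtract via negate-and-add: invert 010101010000000 + 1 = 101010110000000 (i.e. -10880).
  000110100111001
+ 101010110000000
= 110001010111001
Result 110001010111001: MSB = 1 → 25273 − 32768 = -7495.
Addends (after negating the subtrahend) have opposite signs, so signed overflow cannot occur.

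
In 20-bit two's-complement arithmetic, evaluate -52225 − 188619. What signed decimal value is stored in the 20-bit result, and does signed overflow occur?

-240844; no overflow

-52225 → 11110011001111111111
188619 → 00101110000011001011
Subtract via negate-and-add: invert 00101110000011001011 + 1 = 11010001111100110101 (i.e. -188619).
  11110011001111111111
+ 11010001111100110101
= 11000101001100110100  (discard carry-out 1)
Result 11000101001100110100: MSB = 1 → 807732 − 1048576 = -240844.
Both addends (after negating the subtrahend) are negative and so is the stored result: no signed overflow.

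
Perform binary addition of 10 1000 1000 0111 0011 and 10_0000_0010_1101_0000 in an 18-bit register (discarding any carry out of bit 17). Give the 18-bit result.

  101000100001110011
+ 100000001011010000
= 001000101101000011  (discard carry-out 1)

001000101101000011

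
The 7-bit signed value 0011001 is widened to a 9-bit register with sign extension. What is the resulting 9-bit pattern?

000011001

MSB of 0011001 is 0; replicate it into the new high bits.
00|0011001 → 000011001 (still 25).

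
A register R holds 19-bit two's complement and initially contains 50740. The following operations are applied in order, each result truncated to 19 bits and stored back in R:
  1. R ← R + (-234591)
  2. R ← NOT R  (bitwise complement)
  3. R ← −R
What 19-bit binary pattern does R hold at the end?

Start: R = 50740 = 0001100011000110100.
R = 50740 + (-234591) = -183851 = 1010011000111010101
R = NOT 1010011000111010101 = 0101100111000101010 = 183850
R = −(183850) = -183850 = 1010011000111010110

1010011000111010110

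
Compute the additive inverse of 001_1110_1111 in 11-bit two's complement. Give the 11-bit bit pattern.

11000010001

Invert: 11000010000. Add 1: 11000010001.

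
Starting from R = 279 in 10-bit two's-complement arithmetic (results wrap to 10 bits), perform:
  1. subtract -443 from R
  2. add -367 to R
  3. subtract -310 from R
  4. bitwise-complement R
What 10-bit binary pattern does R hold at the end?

0101100110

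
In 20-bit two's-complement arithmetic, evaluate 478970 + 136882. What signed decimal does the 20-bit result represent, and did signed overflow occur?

-432724; overflow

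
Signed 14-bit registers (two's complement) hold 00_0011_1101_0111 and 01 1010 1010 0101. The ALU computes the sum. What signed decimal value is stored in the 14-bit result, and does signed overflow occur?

7804; no overflow

00_0011_1101_0111 → 00001111010111 = 983 (signed)
01 1010 1010 0101 → 01101010100101 = 6821 (signed)
  00001111010111
+ 01101010100101
= 01111001111100
Result 01111001111100: MSB = 0 → value 7804.
Both addends are non-negative and so is the stored result: no signed overflow.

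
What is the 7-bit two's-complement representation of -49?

|-49| = 49 = 0110001 in 7 bits.
Invert the bits: 1001110. Add 1: 1001111.

1001111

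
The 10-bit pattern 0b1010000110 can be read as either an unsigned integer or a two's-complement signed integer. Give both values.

unsigned = 646, signed = -378

Unsigned: 1010000110 = 646.
Signed: MSB=1 → 646 − 1024 = -378.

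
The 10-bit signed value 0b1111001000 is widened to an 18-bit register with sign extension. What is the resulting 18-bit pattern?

111111111111001000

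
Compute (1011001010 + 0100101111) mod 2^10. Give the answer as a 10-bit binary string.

1111111001

  1011001010
+ 0100101111
= 1111111001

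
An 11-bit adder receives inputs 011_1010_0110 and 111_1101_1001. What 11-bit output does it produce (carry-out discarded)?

01101111111

  01110100110
+ 11111011001
= 01101111111  (discard carry-out 1)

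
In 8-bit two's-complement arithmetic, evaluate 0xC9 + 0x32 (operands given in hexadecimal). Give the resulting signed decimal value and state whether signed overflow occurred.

-5; no overflow

0xC9 = 11001001 = -55 (signed)
0x32 = 00110010 = 50 (signed)
  11001001
+ 00110010
= 11111011
Result 11111011: MSB = 1 → 251 − 256 = -5.
Addends have opposite signs, so signed overflow cannot occur.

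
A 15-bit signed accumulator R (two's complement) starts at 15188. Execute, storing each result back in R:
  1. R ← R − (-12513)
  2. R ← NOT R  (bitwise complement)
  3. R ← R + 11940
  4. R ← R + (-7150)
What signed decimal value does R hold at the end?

Start: R = 15188 = 011101101010100.
R = 15188 − (-12513) = 27701; wraps to -5067 = 110110000110101
R = NOT 110110000110101 = 001001111001010 = 5066
R = 5066 + 11940 = 17006; wraps to -15762 = 100001001101110
R = -15762 + (-7150) = -22912; wraps to 9856 = 010011010000000

9856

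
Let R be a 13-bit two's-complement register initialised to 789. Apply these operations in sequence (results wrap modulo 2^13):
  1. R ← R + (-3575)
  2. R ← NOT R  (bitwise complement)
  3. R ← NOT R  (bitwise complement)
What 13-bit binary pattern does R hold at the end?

Start: R = 789 = 0001100010101.
R = 789 + (-3575) = -2786 = 1010100011110
R = NOT 1010100011110 = 0101011100001 = 2785
R = NOT 0101011100001 = 1010100011110 = -2786

1010100011110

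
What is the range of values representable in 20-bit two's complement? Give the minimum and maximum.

min = -524288, max = 524287

Minimum: −2^19 = -524288.
Maximum: 2^19 − 1 = 524287.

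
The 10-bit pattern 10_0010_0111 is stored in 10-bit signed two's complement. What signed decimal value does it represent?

MSB is 1, so the value is negative.
Invert: 0111011000. Add 1: 0111011001 = 473. So the value is −473.

-473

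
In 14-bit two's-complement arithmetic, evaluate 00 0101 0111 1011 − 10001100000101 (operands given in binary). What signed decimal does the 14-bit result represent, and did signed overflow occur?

-7562; overflow

00 0101 0111 1011 → 00010101111011 = 1403 (signed)
10001100000101 = -7419 (signed)
Subtract via negate-and-add: invert 10001100000101 + 1 = 01110011111011 (i.e. 7419).
  00010101111011
+ 01110011111011
= 10001001110110
Result 10001001110110: MSB = 1 → 8822 − 16384 = -7562.
Both addends (after negating the subtrahend) are non-negative but the stored result is negative: signed overflow. The true value 1403 − (-7419) = 8822 lies outside [-8192, 8191].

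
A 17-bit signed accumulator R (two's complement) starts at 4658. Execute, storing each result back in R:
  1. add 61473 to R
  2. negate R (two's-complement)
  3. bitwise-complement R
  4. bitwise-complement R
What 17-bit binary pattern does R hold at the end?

Start: R = 4658 = 00001001000110010.
R = 4658 + 61473 = 66131; wraps to -64941 = 10000001001010011
R = −(-64941) = 64941 = 01111110110101101
R = NOT 01111110110101101 = 10000001001010010 = -64942
R = NOT 10000001001010010 = 01111110110101101 = 64941

01111110110101101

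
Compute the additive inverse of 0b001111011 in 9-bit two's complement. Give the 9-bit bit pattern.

Invert: 110000100. Add 1: 110000101.

110000101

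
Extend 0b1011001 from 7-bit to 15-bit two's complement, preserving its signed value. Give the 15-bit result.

MSB of 1011001 is 1; replicate it into the new high bits.
11111111|1011001 → 111111111011001 (still -39).

111111111011001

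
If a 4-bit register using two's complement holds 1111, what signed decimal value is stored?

MSB is 1, so the value is negative.
Invert: 0000. Add 1: 0001 = 1. So the value is −1.

-1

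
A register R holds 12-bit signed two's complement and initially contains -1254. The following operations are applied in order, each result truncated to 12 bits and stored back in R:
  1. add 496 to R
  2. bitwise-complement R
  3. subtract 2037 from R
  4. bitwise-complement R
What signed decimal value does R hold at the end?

1279

Start: R = -1254 = 101100011010.
R = -1254 + 496 = -758 = 110100001010
R = NOT 110100001010 = 001011110101 = 757
R = 757 − 2037 = -1280 = 101100000000
R = NOT 101100000000 = 010011111111 = 1279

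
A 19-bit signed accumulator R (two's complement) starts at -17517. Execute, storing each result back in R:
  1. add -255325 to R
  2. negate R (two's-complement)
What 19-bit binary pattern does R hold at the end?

1000010100111001010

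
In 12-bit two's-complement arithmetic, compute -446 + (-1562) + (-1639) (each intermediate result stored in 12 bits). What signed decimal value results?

449

-446 + (-1562) = -2008 (100000101000)
-2008 + (-1639) = -3647 → wraps to 449 (000111000001)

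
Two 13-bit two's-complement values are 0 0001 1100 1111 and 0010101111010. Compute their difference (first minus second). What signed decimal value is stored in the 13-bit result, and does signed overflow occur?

-939; no overflow

0 0001 1100 1111 → 0000111001111 = 463 (signed)
0010101111010 = 1402 (signed)
Subtract via negate-and-add: invert 0010101111010 + 1 = 1101010000110 (i.e. -1402).
  0000111001111
+ 1101010000110
= 1110001010101
Result 1110001010101: MSB = 1 → 7253 − 8192 = -939.
Addends (after negating the subtrahend) have opposite signs, so signed overflow cannot occur.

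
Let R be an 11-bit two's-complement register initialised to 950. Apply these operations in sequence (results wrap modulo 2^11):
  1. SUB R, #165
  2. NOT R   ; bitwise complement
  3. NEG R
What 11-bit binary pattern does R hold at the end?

01100010010

Start: R = 950 = 01110110110.
R = 950 − 165 = 785 = 01100010001
R = NOT 01100010001 = 10011101110 = -786
R = −(-786) = 786 = 01100010010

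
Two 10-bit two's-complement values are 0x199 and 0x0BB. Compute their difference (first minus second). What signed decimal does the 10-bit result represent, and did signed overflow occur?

222; no overflow

0x199 = 0110011001 = 409 (signed)
0x0BB = 0010111011 = 187 (signed)
Subtract via negate-and-add: invert 0010111011 + 1 = 1101000101 (i.e. -187).
  0110011001
+ 1101000101
= 0011011110  (discard carry-out 1)
Result 0011011110: MSB = 0 → value 222.
Addends (after negating the subtrahend) have opposite signs, so signed overflow cannot occur.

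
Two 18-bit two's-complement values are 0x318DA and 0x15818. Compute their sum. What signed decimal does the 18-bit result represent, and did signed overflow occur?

28914; no overflow

0x318DA = 110001100011011010 = -59174 (signed)
0x15818 = 010101100000011000 = 88088 (signed)
  110001100011011010
+ 010101100000011000
= 000111000011110010  (discard carry-out 1)
Result 000111000011110010: MSB = 0 → value 28914.
Addends have opposite signs, so signed overflow cannot occur.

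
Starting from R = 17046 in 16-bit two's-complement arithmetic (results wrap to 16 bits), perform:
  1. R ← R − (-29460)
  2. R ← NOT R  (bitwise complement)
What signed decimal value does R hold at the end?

Start: R = 17046 = 0100001010010110.
R = 17046 − (-29460) = 46506; wraps to -19030 = 1011010110101010
R = NOT 1011010110101010 = 0100101001010101 = 19029

19029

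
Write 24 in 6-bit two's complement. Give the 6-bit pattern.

24 is non-negative, so write it directly in 6 bits: 011000.

011000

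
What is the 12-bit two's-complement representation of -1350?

|-1350| = 1350 = 010101000110 in 12 bits.
Invert the bits: 101010111001. Add 1: 101010111010.

101010111010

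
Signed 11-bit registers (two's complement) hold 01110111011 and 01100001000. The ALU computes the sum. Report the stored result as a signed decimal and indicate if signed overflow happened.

-317; overflow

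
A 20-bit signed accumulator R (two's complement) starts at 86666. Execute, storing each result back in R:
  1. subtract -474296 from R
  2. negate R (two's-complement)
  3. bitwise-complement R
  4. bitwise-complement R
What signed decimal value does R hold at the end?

487614

Start: R = 86666 = 00010101001010001010.
R = 86666 − (-474296) = 560962; wraps to -487614 = 10001000111101000010
R = −(-487614) = 487614 = 01110111000010111110
R = NOT 01110111000010111110 = 10001000111101000001 = -487615
R = NOT 10001000111101000001 = 01110111000010111110 = 487614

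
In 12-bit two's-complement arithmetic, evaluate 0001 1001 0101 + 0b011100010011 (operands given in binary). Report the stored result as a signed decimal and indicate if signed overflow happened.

-1880; overflow

0001 1001 0101 → 000110010101 = 405 (signed)
0b011100010011 → 011100010011 = 1811 (signed)
  000110010101
+ 011100010011
= 100010101000
Result 100010101000: MSB = 1 → 2216 − 4096 = -1880.
Both addends are non-negative but the stored result is negative: signed overflow. The true value 405 + 1811 = 2216 lies outside [-2048, 2047].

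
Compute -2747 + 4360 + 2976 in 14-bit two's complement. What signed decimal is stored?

4589

-2747 + 4360 = 1613 (00011001001101)
1613 + 2976 = 4589 (01000111101101)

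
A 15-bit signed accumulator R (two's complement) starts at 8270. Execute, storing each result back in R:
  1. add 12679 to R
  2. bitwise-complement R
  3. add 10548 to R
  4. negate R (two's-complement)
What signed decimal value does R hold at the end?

10402

Start: R = 8270 = 010000001001110.
R = 8270 + 12679 = 20949; wraps to -11819 = 101000111010101
R = NOT 101000111010101 = 010111000101010 = 11818
R = 11818 + 10548 = 22366; wraps to -10402 = 101011101011110
R = −(-10402) = 10402 = 010100010100010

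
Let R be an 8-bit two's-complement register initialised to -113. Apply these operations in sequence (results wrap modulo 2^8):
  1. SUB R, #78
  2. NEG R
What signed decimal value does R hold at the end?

-65

Start: R = -113 = 10001111.
R = -113 − 78 = -191; wraps to 65 = 01000001
R = −(65) = -65 = 10111111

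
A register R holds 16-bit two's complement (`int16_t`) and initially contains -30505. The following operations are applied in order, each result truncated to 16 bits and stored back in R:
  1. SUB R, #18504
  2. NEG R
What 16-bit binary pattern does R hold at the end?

Start: R = -30505 = 1000100011010111.
R = -30505 − 18504 = -49009; wraps to 16527 = 0100000010001111
R = −(16527) = -16527 = 1011111101110001

1011111101110001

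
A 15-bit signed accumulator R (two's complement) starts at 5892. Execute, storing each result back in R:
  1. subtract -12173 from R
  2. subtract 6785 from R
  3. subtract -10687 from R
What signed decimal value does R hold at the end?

-10801

Start: R = 5892 = 001011100000100.
R = 5892 − (-12173) = 18065; wraps to -14703 = 100011010010001
R = -14703 − 6785 = -21488; wraps to 11280 = 010110000010000
R = 11280 − (-10687) = 21967; wraps to -10801 = 101010111001111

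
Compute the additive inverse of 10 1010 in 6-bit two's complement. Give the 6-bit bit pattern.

010110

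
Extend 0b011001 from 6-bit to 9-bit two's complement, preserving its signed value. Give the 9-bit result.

000011001

MSB of 011001 is 0; replicate it into the new high bits.
000|011001 → 000011001 (still 25).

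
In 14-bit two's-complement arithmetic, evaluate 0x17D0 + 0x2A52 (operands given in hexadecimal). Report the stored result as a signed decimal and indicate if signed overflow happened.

0x17D0 = 01011111010000 = 6096 (signed)
0x2A52 = 10101001010010 = -5550 (signed)
  01011111010000
+ 10101001010010
= 00001000100010  (discard carry-out 1)
Result 00001000100010: MSB = 0 → value 546.
Addends have opposite signs, so signed overflow cannot occur.

546; no overflow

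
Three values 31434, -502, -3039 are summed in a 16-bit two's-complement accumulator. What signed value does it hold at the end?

31434 + (-502) = 30932 (0111100011010100)
30932 + (-3039) = 27893 (0110110011110101)

27893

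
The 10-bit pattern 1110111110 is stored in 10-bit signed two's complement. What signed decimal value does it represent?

-66

MSB is 1, so the value is negative.
Unsigned reading: 958. Subtract 2^10 = 1024: 958 − 1024 = -66.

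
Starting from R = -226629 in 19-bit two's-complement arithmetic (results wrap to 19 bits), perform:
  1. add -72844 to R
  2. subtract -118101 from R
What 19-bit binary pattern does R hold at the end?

Start: R = -226629 = 1001000101010111011.
R = -226629 + (-72844) = -299473; wraps to 224815 = 0110110111000101111
R = 224815 − (-118101) = 342916; wraps to -181372 = 1010011101110000100

1010011101110000100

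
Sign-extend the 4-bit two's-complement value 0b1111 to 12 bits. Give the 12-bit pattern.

111111111111

MSB of 1111 is 1; replicate it into the new high bits.
11111111|1111 → 111111111111 (still -1).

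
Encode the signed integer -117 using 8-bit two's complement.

10001011

|-117| = 117 = 01110101 in 8 bits.
Invert the bits: 10001010. Add 1: 10001011.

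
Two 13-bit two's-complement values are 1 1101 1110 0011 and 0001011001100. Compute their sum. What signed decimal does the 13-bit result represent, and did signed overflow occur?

1 1101 1110 0011 → 1110111100011 = -541 (signed)
0001011001100 = 716 (signed)
  1110111100011
+ 0001011001100
= 0000010101111  (discard carry-out 1)
Result 0000010101111: MSB = 0 → value 175.
Addends have opposite signs, so signed overflow cannot occur.

175; no overflow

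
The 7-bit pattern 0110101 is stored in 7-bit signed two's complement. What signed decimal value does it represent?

53

MSB is 0, so the value is non-negative: 0110101 = 53.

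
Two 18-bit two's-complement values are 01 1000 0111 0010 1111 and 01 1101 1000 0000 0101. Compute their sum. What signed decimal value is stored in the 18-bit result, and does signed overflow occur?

-41164; overflow

01 1000 0111 0010 1111 → 011000011100101111 = 100143 (signed)
01 1101 1000 0000 0101 → 011101100000000101 = 120837 (signed)
  011000011100101111
+ 011101100000000101
= 110101111100110100
Result 110101111100110100: MSB = 1 → 220980 − 262144 = -41164.
Both addends are non-negative but the stored result is negative: signed overflow. The true value 100143 + 120837 = 220980 lies outside [-131072, 131071].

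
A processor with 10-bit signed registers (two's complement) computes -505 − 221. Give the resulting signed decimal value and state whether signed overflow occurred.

-505 → 1000000111
221 → 0011011101
Subtract via negate-and-add: invert 0011011101 + 1 = 1100100011 (i.e. -221).
  1000000111
+ 1100100011
= 0100101010  (discard carry-out 1)
Result 0100101010: MSB = 0 → value 298.
Both addends (after negating the subtrahend) are negative but the stored result is non-negative: signed overflow. The true value -505 − 221 = -726 lies outside [-512, 511].

298; overflow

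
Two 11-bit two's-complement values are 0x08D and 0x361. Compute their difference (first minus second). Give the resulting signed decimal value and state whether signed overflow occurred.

0x08D = 00010001101 = 141 (signed)
0x361 = 01101100001 = 865 (signed)
Subtract via negate-and-add: invert 01101100001 + 1 = 10010011111 (i.e. -865).
  00010001101
+ 10010011111
= 10100101100
Result 10100101100: MSB = 1 → 1324 − 2048 = -724.
Addends (after negating the subtrahend) have opposite signs, so signed overflow cannot occur.

-724; no overflow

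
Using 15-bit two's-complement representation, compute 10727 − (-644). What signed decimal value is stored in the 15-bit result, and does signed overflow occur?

10727 → 010100111100111
-644 → 111110101111100
Subtract via negate-and-add: invert 111110101111100 + 1 = 000001010000100 (i.e. 644).
  010100111100111
+ 000001010000100
= 010110001101011
Result 010110001101011: MSB = 0 → value 11371.
Both addends (after negating the subtrahend) are non-negative and so is the stored result: no signed overflow.

11371; no overflow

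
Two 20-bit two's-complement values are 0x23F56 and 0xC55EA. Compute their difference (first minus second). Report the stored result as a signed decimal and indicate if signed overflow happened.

0x23F56 = 00100011111101010110 = 147286 (signed)
0xC55EA = 11000101010111101010 = -240150 (signed)
Subtract via negate-and-add: invert 11000101010111101010 + 1 = 00111010101000010110 (i.e. 240150).
  00100011111101010110
+ 00111010101000010110
= 01011110100101101100
Result 01011110100101101100: MSB = 0 → value 387436.
Both addends (after negating the subtrahend) are non-negative and so is the stored result: no signed overflow.

387436; no overflow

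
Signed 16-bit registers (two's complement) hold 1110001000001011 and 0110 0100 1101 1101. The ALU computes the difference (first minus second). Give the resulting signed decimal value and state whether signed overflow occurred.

32046; overflow

1110001000001011 = -7669 (signed)
0110 0100 1101 1101 → 0110010011011101 = 25821 (signed)
Subtract via negate-and-add: invert 0110010011011101 + 1 = 1001101100100011 (i.e. -25821).
  1110001000001011
+ 1001101100100011
= 0111110100101110  (discard carry-out 1)
Result 0111110100101110: MSB = 0 → value 32046.
Both addends (after negating the subtrahend) are negative but the stored result is non-negative: signed overflow. The true value -7669 − 25821 = -33490 lies outside [-32768, 32767].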